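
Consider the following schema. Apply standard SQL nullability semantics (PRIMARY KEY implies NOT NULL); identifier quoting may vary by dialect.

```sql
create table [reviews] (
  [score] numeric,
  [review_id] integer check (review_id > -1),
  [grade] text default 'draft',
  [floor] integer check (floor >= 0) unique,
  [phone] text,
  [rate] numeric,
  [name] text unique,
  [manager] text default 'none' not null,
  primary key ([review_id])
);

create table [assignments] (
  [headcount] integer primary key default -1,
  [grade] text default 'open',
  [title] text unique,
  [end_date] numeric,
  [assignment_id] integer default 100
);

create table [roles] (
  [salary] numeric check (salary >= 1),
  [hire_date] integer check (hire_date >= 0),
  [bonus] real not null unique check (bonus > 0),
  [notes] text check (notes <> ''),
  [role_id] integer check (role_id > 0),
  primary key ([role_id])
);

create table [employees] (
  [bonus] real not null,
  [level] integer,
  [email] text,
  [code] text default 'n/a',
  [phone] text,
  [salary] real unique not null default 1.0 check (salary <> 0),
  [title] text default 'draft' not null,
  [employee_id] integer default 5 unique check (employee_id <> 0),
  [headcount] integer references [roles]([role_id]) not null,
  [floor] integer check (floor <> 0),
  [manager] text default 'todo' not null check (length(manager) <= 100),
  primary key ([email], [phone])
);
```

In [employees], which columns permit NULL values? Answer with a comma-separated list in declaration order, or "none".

level, code, employee_id, floor

- bonus: declared NOT NULL → not nullable.
- level: no NOT NULL constraint applies → nullable.
- email: part of the PRIMARY KEY, which implies NOT NULL → not nullable.
- code: DEFAULT only fills an omitted column; an explicit NULL is still allowed → nullable.
- phone: part of the PRIMARY KEY, which implies NOT NULL → not nullable.
- salary: declared NOT NULL → not nullable.
- title: declared NOT NULL → not nullable.
- employee_id: CHECK does not forbid NULL (a CHECK constraint passes when its expression is NULL) → nullable.
- headcount: declared NOT NULL → not nullable.
- floor: CHECK does not forbid NULL (a CHECK constraint passes when its expression is NULL) → nullable.
- manager: declared NOT NULL → not nullable.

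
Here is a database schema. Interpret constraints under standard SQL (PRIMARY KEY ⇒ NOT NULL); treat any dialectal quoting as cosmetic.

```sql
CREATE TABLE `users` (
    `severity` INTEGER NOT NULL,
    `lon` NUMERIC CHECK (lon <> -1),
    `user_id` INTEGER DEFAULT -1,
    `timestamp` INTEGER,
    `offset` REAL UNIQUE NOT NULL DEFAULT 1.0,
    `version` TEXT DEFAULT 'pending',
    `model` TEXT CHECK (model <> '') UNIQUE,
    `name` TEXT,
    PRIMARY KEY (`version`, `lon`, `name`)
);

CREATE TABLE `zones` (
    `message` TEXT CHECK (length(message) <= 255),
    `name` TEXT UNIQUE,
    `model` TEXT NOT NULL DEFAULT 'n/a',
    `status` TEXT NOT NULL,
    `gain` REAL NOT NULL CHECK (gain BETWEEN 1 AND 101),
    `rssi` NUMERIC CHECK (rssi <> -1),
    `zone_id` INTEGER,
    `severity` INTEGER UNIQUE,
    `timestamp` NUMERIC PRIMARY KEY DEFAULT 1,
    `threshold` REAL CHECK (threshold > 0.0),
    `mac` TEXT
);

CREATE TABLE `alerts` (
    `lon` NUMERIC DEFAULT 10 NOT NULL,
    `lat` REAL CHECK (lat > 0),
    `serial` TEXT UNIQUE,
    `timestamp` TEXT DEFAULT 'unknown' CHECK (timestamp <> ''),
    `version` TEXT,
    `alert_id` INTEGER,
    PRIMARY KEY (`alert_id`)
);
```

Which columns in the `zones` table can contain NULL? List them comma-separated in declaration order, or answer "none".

message, name, rssi, zone_id, severity, threshold, mac

- message: CHECK does not forbid NULL (a CHECK constraint passes when its expression is NULL) → nullable.
- name: UNIQUE does not imply NOT NULL → nullable.
- model: declared NOT NULL → not nullable.
- status: declared NOT NULL → not nullable.
- gain: declared NOT NULL → not nullable.
- rssi: CHECK does not forbid NULL (a CHECK constraint passes when its expression is NULL) → nullable.
- zone_id: no NOT NULL constraint applies → nullable.
- severity: UNIQUE does not imply NOT NULL → nullable.
- timestamp: part of the PRIMARY KEY, which implies NOT NULL → not nullable.
- threshold: CHECK does not forbid NULL (a CHECK constraint passes when its expression is NULL) → nullable.
- mac: no NOT NULL constraint applies → nullable.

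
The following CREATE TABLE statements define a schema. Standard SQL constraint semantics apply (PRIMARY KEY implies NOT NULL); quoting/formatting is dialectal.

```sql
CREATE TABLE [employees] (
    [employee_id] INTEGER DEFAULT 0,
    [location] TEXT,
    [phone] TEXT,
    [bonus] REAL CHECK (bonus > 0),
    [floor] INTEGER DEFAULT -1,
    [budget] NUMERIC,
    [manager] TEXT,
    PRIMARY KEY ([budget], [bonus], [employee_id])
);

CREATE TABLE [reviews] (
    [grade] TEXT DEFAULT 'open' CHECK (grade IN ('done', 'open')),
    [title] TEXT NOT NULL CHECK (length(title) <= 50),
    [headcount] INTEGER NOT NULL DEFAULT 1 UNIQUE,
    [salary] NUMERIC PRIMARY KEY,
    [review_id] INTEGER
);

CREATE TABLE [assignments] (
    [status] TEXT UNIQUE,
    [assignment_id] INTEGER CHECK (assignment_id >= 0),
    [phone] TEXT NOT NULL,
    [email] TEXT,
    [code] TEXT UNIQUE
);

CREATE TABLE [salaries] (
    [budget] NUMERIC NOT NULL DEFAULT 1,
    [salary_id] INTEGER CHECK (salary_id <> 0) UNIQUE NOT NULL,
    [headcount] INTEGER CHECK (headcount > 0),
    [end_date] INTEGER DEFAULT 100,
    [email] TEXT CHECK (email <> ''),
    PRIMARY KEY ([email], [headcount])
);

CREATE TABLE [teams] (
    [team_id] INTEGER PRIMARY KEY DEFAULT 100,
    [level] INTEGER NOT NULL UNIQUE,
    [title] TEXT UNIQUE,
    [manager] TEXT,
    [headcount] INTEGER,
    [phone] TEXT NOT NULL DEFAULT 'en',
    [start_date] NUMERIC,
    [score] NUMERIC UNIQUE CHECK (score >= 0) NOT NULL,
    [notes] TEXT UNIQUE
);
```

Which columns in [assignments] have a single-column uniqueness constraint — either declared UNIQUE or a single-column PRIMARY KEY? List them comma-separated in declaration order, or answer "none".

status, code

- status: declared UNIQUE → unique.
- assignment_id: no UNIQUE or single-column PK constraint.
- phone: no UNIQUE or single-column PK constraint.
- email: no UNIQUE or single-column PK constraint.
- code: declared UNIQUE → unique.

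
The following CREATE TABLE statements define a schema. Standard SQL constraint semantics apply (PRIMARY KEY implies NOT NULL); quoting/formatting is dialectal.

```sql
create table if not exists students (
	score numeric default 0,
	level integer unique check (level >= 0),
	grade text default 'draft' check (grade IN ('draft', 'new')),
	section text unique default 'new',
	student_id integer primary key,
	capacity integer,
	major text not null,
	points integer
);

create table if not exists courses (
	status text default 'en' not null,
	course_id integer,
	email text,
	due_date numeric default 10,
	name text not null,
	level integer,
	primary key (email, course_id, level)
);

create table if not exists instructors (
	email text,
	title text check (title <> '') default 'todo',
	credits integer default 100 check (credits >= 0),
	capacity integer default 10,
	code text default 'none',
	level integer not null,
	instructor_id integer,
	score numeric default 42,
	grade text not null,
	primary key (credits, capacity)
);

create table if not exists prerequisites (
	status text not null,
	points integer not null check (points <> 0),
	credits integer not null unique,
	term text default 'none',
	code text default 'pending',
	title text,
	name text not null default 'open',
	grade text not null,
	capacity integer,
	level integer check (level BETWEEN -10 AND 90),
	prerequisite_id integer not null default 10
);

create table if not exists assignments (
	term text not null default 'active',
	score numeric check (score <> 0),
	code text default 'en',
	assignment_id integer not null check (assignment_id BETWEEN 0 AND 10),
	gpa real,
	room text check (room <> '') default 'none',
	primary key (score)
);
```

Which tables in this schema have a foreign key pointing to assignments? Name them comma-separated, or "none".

none

No REFERENCES clause anywhere in the schema names assignments.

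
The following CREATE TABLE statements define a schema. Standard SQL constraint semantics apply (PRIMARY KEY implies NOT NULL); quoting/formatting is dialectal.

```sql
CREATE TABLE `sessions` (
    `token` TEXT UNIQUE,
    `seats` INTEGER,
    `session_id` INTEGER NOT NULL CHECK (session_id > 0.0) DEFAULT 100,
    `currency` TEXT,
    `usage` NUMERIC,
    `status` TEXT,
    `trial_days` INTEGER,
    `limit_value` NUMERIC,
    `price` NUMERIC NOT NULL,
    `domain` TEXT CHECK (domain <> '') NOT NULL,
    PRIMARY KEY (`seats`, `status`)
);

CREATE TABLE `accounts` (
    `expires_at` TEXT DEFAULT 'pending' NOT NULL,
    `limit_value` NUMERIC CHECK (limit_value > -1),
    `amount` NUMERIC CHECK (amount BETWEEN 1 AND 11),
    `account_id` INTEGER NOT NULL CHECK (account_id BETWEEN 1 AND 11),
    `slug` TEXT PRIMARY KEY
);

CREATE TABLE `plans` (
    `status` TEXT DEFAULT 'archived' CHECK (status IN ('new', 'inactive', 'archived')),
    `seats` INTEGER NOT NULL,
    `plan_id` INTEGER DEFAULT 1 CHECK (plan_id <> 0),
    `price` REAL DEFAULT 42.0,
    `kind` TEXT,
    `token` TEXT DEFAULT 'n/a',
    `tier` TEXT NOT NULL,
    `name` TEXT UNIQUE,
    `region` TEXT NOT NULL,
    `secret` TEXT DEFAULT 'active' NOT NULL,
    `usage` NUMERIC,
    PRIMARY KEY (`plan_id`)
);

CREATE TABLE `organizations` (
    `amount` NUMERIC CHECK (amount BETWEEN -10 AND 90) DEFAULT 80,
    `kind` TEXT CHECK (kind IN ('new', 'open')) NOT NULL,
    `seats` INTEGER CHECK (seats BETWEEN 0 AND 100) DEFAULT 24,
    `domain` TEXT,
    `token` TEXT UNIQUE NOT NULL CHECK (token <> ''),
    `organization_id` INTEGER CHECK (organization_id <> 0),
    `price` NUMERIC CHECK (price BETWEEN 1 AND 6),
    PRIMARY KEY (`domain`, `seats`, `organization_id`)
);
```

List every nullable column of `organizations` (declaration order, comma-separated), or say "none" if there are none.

amount, price

- amount: CHECK does not forbid NULL (a CHECK constraint passes when its expression is NULL) → nullable.
- kind: declared NOT NULL → not nullable.
- seats: part of the PRIMARY KEY, which implies NOT NULL → not nullable.
- domain: part of the PRIMARY KEY, which implies NOT NULL → not nullable.
- token: declared NOT NULL → not nullable.
- organization_id: part of the PRIMARY KEY, which implies NOT NULL → not nullable.
- price: CHECK does not forbid NULL (a CHECK constraint passes when its expression is NULL) → nullable.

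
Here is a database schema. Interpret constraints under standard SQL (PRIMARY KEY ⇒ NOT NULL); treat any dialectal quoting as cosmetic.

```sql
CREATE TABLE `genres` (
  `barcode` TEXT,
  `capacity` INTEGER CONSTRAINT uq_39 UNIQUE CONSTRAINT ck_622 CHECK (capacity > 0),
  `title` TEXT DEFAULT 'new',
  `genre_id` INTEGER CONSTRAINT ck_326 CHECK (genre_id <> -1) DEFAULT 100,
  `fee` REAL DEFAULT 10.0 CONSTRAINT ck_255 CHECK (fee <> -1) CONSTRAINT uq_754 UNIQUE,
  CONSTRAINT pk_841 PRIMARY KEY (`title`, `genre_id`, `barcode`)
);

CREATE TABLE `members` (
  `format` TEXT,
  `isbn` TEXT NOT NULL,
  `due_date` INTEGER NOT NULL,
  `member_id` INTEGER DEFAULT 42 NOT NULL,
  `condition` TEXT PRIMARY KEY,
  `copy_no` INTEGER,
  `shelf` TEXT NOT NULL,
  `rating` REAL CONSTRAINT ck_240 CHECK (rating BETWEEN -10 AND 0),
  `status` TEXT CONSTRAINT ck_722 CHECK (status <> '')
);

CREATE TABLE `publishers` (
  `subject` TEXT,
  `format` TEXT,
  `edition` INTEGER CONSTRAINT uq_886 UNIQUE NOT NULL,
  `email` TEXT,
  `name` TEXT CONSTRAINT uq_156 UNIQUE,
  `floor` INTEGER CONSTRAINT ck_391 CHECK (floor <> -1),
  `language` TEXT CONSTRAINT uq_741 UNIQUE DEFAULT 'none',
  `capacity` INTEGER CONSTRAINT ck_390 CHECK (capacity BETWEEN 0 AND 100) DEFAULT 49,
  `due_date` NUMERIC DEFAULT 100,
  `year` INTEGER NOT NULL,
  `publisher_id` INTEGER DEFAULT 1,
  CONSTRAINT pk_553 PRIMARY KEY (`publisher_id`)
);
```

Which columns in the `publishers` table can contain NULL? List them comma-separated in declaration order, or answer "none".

subject, format, email, name, floor, language, capacity, due_date

- subject: no NOT NULL constraint applies → nullable.
- format: no NOT NULL constraint applies → nullable.
- edition: declared NOT NULL → not nullable.
- email: no NOT NULL constraint applies → nullable.
- name: UNIQUE does not imply NOT NULL → nullable.
- floor: CHECK does not forbid NULL (a CHECK constraint passes when its expression is NULL) → nullable.
- language: UNIQUE does not imply NOT NULL → nullable.
- capacity: CHECK does not forbid NULL (a CHECK constraint passes when its expression is NULL) → nullable.
- due_date: DEFAULT only fills an omitted column; an explicit NULL is still allowed → nullable.
- year: declared NOT NULL → not nullable.
- publisher_id: part of the PRIMARY KEY, which implies NOT NULL → not nullable.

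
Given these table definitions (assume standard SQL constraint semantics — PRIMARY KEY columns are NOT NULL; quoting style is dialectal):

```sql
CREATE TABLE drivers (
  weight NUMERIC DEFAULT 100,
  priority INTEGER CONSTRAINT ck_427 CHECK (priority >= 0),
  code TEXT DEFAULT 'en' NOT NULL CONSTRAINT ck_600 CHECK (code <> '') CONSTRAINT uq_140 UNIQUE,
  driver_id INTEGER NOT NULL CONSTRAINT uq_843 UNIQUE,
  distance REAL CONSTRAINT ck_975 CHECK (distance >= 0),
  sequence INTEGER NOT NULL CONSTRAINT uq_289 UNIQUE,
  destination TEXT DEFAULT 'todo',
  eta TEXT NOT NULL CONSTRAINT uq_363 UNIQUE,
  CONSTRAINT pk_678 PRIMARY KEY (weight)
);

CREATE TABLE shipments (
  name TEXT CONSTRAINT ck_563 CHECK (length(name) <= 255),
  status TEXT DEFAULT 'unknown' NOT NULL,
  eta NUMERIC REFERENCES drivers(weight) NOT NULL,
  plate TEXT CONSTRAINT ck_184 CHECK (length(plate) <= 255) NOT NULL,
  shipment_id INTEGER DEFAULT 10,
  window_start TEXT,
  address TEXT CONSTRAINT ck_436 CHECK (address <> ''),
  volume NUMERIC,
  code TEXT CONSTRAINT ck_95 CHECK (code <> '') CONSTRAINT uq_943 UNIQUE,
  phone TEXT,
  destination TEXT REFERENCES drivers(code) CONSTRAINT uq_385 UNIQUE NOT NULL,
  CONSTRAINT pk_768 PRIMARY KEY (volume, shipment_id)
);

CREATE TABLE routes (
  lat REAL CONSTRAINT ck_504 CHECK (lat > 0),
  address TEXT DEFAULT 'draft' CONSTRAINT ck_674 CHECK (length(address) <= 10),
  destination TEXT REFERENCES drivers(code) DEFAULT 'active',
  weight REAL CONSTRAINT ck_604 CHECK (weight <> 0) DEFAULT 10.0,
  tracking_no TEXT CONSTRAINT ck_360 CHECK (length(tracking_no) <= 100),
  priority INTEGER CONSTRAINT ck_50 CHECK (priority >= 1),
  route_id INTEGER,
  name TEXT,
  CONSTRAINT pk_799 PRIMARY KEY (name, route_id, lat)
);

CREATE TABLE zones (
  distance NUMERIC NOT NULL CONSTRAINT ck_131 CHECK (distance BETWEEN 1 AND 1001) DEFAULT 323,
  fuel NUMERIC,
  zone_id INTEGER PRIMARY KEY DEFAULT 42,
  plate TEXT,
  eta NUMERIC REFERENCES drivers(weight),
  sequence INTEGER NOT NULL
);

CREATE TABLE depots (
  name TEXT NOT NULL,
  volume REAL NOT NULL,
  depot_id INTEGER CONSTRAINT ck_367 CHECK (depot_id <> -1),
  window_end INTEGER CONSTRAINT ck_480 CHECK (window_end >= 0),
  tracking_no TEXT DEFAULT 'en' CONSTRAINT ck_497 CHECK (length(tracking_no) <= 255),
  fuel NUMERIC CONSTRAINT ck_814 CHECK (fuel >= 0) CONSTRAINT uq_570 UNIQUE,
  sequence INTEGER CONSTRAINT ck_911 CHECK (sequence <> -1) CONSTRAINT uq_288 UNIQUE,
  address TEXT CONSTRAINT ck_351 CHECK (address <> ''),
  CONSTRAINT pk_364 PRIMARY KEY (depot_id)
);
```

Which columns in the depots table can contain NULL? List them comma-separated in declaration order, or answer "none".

- name: declared NOT NULL → not nullable.
- volume: declared NOT NULL → not nullable.
- depot_id: part of the PRIMARY KEY, which implies NOT NULL → not nullable.
- window_end: CHECK does not forbid NULL (a CHECK constraint passes when its expression is NULL) → nullable.
- tracking_no: CHECK does not forbid NULL (a CHECK constraint passes when its expression is NULL) → nullable.
- fuel: CHECK does not forbid NULL (a CHECK constraint passes when its expression is NULL) → nullable.
- sequence: CHECK does not forbid NULL (a CHECK constraint passes when its expression is NULL) → nullable.
- address: CHECK does not forbid NULL (a CHECK constraint passes when its expression is NULL) → nullable.

window_end, tracking_no, fuel, sequence, address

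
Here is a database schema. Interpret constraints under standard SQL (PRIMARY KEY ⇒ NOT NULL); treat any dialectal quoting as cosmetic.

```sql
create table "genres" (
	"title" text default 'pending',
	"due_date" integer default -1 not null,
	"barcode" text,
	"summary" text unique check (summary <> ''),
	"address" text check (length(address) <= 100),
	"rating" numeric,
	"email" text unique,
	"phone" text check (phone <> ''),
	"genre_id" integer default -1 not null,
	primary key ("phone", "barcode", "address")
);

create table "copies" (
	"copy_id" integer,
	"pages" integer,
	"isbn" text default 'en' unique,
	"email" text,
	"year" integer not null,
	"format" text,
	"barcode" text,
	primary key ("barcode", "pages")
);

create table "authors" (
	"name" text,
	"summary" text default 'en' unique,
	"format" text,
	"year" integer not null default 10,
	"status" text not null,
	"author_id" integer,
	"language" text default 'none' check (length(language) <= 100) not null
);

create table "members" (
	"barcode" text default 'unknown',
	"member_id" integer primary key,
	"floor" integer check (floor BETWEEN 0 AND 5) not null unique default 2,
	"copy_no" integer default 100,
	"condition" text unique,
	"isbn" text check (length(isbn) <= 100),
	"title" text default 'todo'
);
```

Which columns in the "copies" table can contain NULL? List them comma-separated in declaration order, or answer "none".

copy_id, isbn, email, format

- copy_id: no NOT NULL constraint applies → nullable.
- pages: part of the PRIMARY KEY, which implies NOT NULL → not nullable.
- isbn: UNIQUE does not imply NOT NULL → nullable.
- email: no NOT NULL constraint applies → nullable.
- year: declared NOT NULL → not nullable.
- format: no NOT NULL constraint applies → nullable.
- barcode: part of the PRIMARY KEY, which implies NOT NULL → not nullable.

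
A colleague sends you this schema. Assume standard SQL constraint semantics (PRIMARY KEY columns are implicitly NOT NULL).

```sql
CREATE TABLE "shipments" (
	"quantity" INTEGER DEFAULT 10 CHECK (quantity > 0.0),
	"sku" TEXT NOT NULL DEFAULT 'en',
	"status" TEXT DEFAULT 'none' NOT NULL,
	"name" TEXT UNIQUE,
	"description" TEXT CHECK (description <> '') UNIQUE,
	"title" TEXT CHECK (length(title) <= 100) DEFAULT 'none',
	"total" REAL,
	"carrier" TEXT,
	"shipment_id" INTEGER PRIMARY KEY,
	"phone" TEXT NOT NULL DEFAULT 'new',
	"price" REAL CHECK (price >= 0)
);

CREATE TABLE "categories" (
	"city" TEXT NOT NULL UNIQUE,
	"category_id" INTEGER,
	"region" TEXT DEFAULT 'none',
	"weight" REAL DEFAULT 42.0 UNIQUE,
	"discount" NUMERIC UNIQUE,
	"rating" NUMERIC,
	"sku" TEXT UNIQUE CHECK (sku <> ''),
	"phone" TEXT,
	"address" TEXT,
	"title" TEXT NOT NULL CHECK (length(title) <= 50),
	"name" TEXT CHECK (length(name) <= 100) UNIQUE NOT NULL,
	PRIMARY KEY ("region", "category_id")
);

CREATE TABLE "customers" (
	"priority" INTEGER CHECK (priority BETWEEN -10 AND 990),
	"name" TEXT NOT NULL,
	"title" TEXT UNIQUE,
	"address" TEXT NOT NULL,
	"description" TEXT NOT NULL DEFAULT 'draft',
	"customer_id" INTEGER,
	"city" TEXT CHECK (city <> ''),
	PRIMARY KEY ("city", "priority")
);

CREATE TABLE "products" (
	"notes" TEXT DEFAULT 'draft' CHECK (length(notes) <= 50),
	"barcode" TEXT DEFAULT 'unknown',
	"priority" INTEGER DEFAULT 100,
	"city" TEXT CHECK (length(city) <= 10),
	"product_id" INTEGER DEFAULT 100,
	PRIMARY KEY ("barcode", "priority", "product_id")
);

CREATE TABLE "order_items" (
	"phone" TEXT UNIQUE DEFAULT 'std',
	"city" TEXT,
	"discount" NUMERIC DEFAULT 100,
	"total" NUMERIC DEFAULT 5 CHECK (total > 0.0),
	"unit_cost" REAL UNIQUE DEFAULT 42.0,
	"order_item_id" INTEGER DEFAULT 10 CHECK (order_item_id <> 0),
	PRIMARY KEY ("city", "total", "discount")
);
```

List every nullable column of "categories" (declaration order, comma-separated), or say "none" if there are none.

- city: declared NOT NULL → not nullable.
- category_id: part of the PRIMARY KEY, which implies NOT NULL → not nullable.
- region: part of the PRIMARY KEY, which implies NOT NULL → not nullable.
- weight: UNIQUE does not imply NOT NULL → nullable.
- discount: UNIQUE does not imply NOT NULL → nullable.
- rating: no NOT NULL constraint applies → nullable.
- sku: CHECK does not forbid NULL (a CHECK constraint passes when its expression is NULL) → nullable.
- phone: no NOT NULL constraint applies → nullable.
- address: no NOT NULL constraint applies → nullable.
- title: declared NOT NULL → not nullable.
- name: declared NOT NULL → not nullable.

weight, discount, rating, sku, phone, address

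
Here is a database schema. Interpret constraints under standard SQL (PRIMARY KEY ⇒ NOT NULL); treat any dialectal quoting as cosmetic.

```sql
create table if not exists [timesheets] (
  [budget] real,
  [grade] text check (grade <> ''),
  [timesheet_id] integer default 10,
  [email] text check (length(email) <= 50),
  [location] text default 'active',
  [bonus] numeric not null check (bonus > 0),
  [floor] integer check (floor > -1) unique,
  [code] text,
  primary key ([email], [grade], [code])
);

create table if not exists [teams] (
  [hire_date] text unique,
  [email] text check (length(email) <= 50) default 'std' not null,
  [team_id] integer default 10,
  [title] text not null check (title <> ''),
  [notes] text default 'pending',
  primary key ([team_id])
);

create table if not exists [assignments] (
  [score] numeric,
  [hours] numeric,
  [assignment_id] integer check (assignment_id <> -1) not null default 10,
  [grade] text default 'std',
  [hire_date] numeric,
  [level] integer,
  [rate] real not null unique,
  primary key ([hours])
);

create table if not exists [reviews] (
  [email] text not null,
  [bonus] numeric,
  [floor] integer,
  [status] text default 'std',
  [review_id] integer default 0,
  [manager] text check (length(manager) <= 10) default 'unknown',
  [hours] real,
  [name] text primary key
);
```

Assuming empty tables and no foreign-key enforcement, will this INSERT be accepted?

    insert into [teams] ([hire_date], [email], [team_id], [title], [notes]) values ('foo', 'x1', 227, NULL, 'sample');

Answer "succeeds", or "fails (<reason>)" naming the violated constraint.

fails (NOT NULL on title)

title is explicitly set to NULL, but title is declared NOT NULL.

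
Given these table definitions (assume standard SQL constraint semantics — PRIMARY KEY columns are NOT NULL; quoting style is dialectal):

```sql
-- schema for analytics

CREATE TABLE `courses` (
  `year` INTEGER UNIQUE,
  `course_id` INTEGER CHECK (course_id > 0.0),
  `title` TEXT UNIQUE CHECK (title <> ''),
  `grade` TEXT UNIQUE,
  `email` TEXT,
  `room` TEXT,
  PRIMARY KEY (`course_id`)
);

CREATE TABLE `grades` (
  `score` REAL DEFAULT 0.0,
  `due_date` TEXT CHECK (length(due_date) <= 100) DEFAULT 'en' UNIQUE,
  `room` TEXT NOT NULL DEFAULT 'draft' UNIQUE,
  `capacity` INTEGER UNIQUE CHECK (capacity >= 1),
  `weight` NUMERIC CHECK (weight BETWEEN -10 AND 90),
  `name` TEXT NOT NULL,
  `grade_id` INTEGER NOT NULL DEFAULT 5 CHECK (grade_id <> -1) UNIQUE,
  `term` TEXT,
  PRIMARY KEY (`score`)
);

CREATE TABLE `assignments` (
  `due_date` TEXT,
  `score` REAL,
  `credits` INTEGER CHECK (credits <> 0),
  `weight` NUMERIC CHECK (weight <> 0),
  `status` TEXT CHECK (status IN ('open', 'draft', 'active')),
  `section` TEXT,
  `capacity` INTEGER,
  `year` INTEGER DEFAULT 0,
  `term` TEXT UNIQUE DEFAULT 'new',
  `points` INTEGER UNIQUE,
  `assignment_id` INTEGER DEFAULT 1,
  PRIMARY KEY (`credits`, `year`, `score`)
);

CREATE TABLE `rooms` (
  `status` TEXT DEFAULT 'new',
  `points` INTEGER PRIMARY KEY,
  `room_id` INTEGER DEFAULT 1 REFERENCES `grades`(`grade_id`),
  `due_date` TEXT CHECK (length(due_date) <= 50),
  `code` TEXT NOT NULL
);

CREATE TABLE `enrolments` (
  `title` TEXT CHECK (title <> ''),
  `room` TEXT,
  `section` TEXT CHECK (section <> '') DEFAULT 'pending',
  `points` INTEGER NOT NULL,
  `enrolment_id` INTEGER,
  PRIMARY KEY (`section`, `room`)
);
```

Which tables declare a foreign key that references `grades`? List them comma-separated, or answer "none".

rooms

- rooms.room_id references grades(grade_id).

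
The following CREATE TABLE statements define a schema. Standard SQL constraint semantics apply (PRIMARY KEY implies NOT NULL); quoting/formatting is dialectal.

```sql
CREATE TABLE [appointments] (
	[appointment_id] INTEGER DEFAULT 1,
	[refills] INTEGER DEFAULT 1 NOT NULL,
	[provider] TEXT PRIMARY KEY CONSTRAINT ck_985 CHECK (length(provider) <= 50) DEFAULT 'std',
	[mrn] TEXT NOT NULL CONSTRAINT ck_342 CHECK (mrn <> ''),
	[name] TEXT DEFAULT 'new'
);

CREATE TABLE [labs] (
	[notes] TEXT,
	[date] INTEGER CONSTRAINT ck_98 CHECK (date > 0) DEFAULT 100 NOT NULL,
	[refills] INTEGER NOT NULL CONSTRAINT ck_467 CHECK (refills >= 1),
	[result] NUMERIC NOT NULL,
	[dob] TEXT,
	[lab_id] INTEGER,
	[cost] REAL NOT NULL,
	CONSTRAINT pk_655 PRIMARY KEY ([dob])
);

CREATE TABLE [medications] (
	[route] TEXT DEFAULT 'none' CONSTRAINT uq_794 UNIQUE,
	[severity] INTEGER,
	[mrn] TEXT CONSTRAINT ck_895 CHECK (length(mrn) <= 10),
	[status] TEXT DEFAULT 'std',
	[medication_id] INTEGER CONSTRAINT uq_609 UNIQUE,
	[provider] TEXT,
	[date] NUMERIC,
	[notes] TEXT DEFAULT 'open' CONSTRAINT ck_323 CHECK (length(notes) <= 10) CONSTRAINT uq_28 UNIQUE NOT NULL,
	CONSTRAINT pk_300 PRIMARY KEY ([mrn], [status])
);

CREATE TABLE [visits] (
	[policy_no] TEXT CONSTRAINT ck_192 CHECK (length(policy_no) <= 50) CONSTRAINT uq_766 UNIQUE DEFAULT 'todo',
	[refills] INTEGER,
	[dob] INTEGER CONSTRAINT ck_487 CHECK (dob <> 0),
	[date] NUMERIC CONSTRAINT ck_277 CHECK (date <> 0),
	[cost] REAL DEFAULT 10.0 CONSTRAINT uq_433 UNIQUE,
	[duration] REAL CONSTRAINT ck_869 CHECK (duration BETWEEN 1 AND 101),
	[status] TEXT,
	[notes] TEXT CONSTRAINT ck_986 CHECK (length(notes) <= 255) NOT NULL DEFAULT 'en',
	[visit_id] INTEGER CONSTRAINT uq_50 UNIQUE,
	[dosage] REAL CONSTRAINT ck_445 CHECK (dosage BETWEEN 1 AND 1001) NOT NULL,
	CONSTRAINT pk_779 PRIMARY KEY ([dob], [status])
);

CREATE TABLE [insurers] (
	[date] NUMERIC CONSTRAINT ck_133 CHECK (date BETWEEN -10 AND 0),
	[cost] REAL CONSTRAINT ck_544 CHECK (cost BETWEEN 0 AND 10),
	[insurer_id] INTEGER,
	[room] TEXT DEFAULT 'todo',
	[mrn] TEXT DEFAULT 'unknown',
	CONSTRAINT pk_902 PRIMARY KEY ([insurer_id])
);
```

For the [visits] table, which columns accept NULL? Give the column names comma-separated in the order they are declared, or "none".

- policy_no: CHECK does not forbid NULL (a CHECK constraint passes when its expression is NULL) → nullable.
- refills: no NOT NULL constraint applies → nullable.
- dob: part of the PRIMARY KEY, which implies NOT NULL → not nullable.
- date: CHECK does not forbid NULL (a CHECK constraint passes when its expression is NULL) → nullable.
- cost: UNIQUE does not imply NOT NULL → nullable.
- duration: CHECK does not forbid NULL (a CHECK constraint passes when its expression is NULL) → nullable.
- status: part of the PRIMARY KEY, which implies NOT NULL → not nullable.
- notes: declared NOT NULL → not nullable.
- visit_id: UNIQUE does not imply NOT NULL → nullable.
- dosage: declared NOT NULL → not nullable.

policy_no, refills, date, cost, duration, visit_id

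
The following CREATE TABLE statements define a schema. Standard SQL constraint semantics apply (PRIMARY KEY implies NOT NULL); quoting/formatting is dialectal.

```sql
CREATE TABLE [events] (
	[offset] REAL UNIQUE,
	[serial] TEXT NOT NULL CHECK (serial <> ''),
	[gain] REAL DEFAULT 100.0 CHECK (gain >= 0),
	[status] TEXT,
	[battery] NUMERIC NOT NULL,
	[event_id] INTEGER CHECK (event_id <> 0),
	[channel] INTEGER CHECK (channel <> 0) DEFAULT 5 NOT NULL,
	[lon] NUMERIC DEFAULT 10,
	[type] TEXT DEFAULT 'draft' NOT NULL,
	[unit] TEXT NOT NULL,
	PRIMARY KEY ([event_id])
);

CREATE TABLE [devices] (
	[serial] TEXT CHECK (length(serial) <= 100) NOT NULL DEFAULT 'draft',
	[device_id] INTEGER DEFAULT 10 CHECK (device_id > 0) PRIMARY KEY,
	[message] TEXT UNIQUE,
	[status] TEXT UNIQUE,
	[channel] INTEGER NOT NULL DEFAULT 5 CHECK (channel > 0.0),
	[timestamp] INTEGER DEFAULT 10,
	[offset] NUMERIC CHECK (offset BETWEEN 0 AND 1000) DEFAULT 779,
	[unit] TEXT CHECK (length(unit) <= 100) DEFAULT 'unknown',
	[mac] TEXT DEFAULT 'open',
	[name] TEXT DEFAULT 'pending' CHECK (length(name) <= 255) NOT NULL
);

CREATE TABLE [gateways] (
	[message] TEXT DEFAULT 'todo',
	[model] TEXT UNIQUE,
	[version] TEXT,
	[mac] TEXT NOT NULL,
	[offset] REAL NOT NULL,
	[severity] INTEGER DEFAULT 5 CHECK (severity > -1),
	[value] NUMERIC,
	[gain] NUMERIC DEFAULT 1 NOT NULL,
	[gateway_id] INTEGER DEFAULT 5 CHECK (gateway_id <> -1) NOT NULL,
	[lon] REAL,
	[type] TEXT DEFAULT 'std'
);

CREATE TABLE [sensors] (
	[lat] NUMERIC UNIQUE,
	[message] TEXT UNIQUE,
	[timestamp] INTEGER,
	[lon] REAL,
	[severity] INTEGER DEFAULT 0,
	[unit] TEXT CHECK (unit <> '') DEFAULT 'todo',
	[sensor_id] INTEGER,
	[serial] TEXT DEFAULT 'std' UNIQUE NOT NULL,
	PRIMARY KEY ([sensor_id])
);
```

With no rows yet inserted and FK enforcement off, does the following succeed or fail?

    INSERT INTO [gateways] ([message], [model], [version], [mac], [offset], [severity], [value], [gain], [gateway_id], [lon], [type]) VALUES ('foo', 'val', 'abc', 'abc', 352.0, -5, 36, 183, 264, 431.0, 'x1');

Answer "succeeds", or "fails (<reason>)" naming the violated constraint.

fails (CHECK on severity)

The value -5 for severity violates CHECK (severity > -1).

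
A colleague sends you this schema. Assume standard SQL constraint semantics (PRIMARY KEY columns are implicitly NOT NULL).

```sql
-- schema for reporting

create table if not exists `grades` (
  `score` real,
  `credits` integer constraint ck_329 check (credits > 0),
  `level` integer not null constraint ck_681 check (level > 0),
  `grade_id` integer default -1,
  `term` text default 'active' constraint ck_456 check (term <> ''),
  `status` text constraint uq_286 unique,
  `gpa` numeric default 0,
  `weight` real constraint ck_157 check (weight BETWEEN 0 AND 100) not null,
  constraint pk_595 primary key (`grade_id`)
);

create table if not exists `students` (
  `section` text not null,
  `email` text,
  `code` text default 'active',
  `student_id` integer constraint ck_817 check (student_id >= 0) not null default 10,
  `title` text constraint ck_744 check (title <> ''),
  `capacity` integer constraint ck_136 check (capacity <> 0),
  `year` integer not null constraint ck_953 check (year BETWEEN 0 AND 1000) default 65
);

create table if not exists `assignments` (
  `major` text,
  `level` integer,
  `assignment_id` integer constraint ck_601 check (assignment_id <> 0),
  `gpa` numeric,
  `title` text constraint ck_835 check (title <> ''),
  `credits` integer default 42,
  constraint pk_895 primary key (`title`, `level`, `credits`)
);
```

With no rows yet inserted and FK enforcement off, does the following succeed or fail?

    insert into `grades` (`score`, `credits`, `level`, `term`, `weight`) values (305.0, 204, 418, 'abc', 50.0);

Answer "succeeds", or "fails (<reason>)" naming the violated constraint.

succeeds

NOT NULL columns: grade_id defaults to -1; level is supplied; weight is supplied.
CHECK constraints: 204 satisfies (credits > 0); 418 satisfies (level > 0); 'abc' satisfies (term <> ''); 50.0 satisfies (weight BETWEEN 0 AND 100).
No constraint is violated.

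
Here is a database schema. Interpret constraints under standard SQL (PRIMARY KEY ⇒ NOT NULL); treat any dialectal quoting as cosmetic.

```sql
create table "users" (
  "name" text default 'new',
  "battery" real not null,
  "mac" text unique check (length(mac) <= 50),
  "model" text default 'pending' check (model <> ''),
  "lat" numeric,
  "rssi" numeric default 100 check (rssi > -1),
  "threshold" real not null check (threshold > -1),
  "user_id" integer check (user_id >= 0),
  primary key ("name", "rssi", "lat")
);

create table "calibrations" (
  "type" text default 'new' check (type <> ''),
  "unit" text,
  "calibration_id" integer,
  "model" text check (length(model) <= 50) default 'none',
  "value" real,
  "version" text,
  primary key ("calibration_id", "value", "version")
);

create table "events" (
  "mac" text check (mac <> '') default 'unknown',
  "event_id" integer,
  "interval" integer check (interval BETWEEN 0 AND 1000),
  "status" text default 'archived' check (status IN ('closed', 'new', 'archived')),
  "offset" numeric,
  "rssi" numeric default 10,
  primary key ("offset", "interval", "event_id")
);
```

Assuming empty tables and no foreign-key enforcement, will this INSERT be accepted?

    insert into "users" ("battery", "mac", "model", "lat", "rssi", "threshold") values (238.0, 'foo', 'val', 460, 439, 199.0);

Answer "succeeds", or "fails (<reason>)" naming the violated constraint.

NOT NULL columns: battery is supplied; lat is supplied; name defaults to 'new'; rssi is supplied; threshold is supplied.
CHECK constraints: 'foo' satisfies (length(mac) <= 50); 'val' satisfies (model <> ''); 439 satisfies (rssi > -1); 199.0 satisfies (threshold > -1).
No constraint is violated.

succeeds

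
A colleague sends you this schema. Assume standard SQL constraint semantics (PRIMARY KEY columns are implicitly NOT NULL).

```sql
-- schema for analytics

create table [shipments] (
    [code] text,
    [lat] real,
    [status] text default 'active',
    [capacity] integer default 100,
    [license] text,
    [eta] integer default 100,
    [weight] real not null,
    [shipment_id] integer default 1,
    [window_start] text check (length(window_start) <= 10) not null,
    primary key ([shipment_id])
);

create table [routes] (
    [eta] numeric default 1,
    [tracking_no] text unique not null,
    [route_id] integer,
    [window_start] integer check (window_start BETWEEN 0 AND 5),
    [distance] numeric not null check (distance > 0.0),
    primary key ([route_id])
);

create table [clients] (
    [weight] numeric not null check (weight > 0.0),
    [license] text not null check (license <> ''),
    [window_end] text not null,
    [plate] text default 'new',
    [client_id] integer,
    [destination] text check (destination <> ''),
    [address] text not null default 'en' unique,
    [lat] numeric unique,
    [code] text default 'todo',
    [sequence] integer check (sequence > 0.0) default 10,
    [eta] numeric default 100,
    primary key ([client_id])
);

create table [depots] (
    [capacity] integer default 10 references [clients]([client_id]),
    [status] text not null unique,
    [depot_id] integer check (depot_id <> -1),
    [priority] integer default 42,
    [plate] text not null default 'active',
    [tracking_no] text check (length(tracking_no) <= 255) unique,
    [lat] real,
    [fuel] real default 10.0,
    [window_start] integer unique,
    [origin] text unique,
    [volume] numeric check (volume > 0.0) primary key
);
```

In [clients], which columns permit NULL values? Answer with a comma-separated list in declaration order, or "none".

- weight: declared NOT NULL → not nullable.
- license: declared NOT NULL → not nullable.
- window_end: declared NOT NULL → not nullable.
- plate: DEFAULT only fills an omitted column; an explicit NULL is still allowed → nullable.
- client_id: part of the PRIMARY KEY, which implies NOT NULL → not nullable.
- destination: CHECK does not forbid NULL (a CHECK constraint passes when its expression is NULL) → nullable.
- address: declared NOT NULL → not nullable.
- lat: UNIQUE does not imply NOT NULL → nullable.
- code: DEFAULT only fills an omitted column; an explicit NULL is still allowed → nullable.
- sequence: CHECK does not forbid NULL (a CHECK constraint passes when its expression is NULL) → nullable.
- eta: DEFAULT only fills an omitted column; an explicit NULL is still allowed → nullable.

plate, destination, lat, code, sequence, eta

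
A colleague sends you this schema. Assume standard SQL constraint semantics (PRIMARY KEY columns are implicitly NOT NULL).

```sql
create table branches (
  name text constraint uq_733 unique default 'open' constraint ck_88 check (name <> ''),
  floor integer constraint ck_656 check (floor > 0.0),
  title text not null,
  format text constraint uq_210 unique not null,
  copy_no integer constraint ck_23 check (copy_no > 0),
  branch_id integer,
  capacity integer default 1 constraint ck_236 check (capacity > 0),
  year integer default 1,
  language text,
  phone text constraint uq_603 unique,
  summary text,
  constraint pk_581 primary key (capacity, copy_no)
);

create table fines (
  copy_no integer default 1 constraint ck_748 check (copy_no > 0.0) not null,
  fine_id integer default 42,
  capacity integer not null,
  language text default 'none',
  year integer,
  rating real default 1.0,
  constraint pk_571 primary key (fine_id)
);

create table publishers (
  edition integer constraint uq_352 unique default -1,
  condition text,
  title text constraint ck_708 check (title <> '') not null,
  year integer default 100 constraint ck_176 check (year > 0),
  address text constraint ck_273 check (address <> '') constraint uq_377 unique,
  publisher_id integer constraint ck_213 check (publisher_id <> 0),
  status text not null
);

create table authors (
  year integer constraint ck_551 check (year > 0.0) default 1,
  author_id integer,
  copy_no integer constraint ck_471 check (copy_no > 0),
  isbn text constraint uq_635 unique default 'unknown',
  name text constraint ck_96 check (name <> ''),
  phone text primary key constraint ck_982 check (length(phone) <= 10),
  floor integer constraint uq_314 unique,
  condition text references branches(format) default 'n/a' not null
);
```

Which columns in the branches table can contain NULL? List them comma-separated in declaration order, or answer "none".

name, floor, branch_id, year, language, phone, summary

- name: CHECK does not forbid NULL (a CHECK constraint passes when its expression is NULL) → nullable.
- floor: CHECK does not forbid NULL (a CHECK constraint passes when its expression is NULL) → nullable.
- title: declared NOT NULL → not nullable.
- format: declared NOT NULL → not nullable.
- copy_no: part of the PRIMARY KEY, which implies NOT NULL → not nullable.
- branch_id: no NOT NULL constraint applies → nullable.
- capacity: part of the PRIMARY KEY, which implies NOT NULL → not nullable.
- year: DEFAULT only fills an omitted column; an explicit NULL is still allowed → nullable.
- language: no NOT NULL constraint applies → nullable.
- phone: UNIQUE does not imply NOT NULL → nullable.
- summary: no NOT NULL constraint applies → nullable.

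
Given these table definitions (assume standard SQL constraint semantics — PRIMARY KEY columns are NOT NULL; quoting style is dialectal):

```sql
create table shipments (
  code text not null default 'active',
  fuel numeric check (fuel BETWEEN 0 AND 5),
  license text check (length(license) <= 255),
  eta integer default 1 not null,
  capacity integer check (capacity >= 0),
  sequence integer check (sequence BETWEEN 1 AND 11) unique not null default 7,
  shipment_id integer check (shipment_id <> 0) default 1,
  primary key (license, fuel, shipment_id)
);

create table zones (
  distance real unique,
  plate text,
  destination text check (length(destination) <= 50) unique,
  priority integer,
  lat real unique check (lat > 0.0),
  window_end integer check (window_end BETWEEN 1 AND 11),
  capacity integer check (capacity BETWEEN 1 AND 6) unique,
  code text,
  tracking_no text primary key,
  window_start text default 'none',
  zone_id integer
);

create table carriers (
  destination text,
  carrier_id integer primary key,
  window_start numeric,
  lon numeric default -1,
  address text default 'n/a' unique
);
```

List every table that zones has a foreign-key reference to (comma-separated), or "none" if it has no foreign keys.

none

No column in zones has a REFERENCES clause.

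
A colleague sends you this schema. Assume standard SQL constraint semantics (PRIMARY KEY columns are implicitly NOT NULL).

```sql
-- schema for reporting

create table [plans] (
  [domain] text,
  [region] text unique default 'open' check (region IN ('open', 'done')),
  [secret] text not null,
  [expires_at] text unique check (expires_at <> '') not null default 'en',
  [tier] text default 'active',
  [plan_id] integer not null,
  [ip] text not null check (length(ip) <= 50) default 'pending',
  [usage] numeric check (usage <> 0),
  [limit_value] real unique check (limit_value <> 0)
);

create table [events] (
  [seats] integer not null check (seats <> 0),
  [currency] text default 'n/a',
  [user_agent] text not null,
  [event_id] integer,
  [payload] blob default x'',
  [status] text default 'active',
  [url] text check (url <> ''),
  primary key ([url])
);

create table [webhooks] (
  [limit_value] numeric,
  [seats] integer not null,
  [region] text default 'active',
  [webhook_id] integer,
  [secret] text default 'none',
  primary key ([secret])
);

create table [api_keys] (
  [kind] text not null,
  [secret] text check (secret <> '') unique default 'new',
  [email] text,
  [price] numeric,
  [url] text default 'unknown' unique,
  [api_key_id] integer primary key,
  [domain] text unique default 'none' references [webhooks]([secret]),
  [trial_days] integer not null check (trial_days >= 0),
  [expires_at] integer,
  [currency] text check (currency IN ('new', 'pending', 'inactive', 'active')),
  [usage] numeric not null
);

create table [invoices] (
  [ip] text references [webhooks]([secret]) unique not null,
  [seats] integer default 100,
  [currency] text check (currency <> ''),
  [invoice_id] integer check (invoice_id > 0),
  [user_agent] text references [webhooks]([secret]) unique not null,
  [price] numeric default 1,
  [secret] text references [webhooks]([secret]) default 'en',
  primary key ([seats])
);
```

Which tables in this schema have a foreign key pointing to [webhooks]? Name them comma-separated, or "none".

- api_keys.domain references webhooks(secret).
- invoices.ip references webhooks(secret).
- invoices.user_agent references webhooks(secret).
- invoices.secret references webhooks(secret).

api_keys, invoices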